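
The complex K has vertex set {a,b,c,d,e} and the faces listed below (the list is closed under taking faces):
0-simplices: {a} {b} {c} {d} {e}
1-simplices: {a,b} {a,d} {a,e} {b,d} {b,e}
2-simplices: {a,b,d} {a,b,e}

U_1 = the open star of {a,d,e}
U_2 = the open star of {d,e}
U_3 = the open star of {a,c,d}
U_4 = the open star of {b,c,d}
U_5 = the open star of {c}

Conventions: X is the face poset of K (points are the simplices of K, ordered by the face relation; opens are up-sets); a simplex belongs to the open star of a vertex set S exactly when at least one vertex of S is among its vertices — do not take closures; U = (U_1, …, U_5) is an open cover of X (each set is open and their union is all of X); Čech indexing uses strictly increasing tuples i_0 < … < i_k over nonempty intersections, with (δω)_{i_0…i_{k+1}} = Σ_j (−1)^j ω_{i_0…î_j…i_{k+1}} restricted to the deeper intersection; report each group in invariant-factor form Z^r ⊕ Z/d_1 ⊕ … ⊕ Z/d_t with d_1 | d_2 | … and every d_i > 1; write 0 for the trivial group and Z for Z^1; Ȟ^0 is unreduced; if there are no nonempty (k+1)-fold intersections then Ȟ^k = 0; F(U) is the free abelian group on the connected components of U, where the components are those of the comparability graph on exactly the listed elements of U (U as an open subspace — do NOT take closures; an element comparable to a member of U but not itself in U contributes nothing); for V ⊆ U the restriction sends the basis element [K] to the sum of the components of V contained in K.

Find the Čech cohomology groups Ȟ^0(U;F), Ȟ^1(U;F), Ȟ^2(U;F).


nonempty intersections:
  U1={{a},{d},{e},{a,b},{a,d},{a,e},{b,d},{b,e},{a,b,d},{a,b,e}} U2={{d},{e},{a,d},{a,e},{b,d},{b,e},{a,b,d},{a,b,e}} U3={{a},{c},{d},{a,b},{a,d},{a,e},{b,d},{a,b,d},{a,b,e}} U4={{b},{c},{d},{a,b},{a,d},{b,d},{b,e},{a,b,d},{a,b,e}} U5={{c}}
  U12={{d},{e},{a,d},{a,e},{b,d},{b,e},{a,b,d},{a,b,e}} U13={{a},{d},{a,b},{a,d},{a,e},{b,d},{a,b,d},{a,b,e}} U14={{d},{a,b},{a,d},{b,d},{b,e},{a,b,d},{a,b,e}} U23={{d},{a,d},{a,e},{b,d},{a,b,d},{a,b,e}} U24={{d},{a,d},{b,d},{b,e},{a,b,d},{a,b,e}} U34={{c},{d},{a,b},{a,d},{b,d},{a,b,d},{a,b,e}} U35={{c}} U45={{c}}
  U123={{d},{a,d},{a,e},{b,d},{a,b,d},{a,b,e}} U124={{d},{a,d},{b,d},{b,e},{a,b,d},{a,b,e}} U134={{d},{a,b},{a,d},{b,d},{a,b,d},{a,b,e}} U234={{d},{a,d},{b,d},{a,b,d},{a,b,e}} U345={{c}}
  U1234={{d},{a,d},{b,d},{a,b,d},{a,b,e}}
components per intersection:
  U1: {{a},{d},{e},{a,b},{a,d},{a,e},{b,d},{b,e},{a,b,d},{a,b,e}}
  U2: {{d},{a,d},{b,d},{a,b,d}} {{e},{a,e},{b,e},{a,b,e}}
  U3: {{a},{d},{a,b},{a,d},{a,e},{b,d},{a,b,d},{a,b,e}} {{c}}
  U4: {{b},{d},{a,b},{a,d},{b,d},{b,e},{a,b,d},{a,b,e}} {{c}}
  U5: {{c}}
  U12: {{d},{a,d},{b,d},{a,b,d}} {{e},{a,e},{b,e},{a,b,e}}
  U13: {{a},{d},{a,b},{a,d},{a,e},{b,d},{a,b,d},{a,b,e}}
  U14: {{d},{a,b},{a,d},{b,d},{b,e},{a,b,d},{a,b,e}}
  U23: {{d},{a,d},{b,d},{a,b,d}} {{a,e},{a,b,e}}
  U24: {{d},{a,d},{b,d},{a,b,d}} {{b,e},{a,b,e}}
  U34: {{c}} {{d},{a,b},{a,d},{b,d},{a,b,d},{a,b,e}}
  U35: {{c}}
  U45: {{c}}
  U123: {{d},{a,d},{b,d},{a,b,d}} {{a,e},{a,b,e}}
  U124: {{d},{a,d},{b,d},{a,b,d}} {{b,e},{a,b,e}}
  U134: {{d},{a,b},{a,d},{b,d},{a,b,d},{a,b,e}}
  U234: {{d},{a,d},{b,d},{a,b,d}} {{a,b,e}}
  U345: {{c}}
  U1234: {{d},{a,d},{b,d},{a,b,d}} {{a,b,e}}
C dims 8,12,8,2; δ0: rk 6, SNF 1^6; δ1: rk 6, SNF 1^6; δ2: rk 2, SNF 1^2
Ȟ^0: (8−6)−0=2 ⇒ Z^2
Ȟ^1: (12−6)−6=0 ⇒ 0
Ȟ^2: (8−2)−6=0 ⇒ 0

Ȟ^0(U;F) ≅ Z^2,  Ȟ^1(U;F) ≅ 0,  Ȟ^2(U;F) ≅ 0


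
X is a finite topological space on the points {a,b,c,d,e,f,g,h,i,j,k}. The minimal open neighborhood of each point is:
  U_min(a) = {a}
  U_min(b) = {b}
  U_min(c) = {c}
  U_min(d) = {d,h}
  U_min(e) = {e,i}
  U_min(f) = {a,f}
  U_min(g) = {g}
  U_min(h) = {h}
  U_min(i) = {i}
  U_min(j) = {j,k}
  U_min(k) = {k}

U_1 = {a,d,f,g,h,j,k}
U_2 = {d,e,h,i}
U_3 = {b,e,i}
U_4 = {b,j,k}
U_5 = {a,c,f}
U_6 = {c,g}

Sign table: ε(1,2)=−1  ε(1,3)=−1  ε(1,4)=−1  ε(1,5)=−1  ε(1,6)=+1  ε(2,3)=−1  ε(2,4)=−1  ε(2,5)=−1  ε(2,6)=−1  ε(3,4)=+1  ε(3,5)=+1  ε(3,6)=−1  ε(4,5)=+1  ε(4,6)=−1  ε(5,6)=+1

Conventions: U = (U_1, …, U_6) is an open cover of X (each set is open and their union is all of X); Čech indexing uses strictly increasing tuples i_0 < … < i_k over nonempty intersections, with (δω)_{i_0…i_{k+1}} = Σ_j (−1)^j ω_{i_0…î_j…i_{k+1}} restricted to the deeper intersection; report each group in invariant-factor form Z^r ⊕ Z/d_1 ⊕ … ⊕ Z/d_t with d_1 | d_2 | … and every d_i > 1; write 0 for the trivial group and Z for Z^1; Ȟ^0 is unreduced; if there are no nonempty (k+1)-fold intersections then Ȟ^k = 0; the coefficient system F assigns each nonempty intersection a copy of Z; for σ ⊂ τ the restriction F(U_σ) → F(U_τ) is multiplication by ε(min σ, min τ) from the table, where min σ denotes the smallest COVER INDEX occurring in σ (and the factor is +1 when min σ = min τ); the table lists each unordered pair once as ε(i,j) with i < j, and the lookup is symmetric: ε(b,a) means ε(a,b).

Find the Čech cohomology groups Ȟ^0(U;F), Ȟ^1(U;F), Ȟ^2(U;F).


nonempty intersections:
  U12={d,h} U14={j,k} U15={a,f} U16={g} U23={e,i} U34={b} U56={c}
C dims 6,7; δ0: rk 6, SNF 1^5·2
Ȟ^0: (6−6)−0=0 ⇒ 0
Ȟ^1: (7−0)−6=1 plus torsion [2] ⇒ Z ⊕ Z/2
Ȟ^2: (0−0)−0=0 ⇒ 0

Ȟ^0(U;F) ≅ 0, Ȟ^1(U;F) ≅ Z ⊕ Z/2, Ȟ^2(U;F) ≅ 0


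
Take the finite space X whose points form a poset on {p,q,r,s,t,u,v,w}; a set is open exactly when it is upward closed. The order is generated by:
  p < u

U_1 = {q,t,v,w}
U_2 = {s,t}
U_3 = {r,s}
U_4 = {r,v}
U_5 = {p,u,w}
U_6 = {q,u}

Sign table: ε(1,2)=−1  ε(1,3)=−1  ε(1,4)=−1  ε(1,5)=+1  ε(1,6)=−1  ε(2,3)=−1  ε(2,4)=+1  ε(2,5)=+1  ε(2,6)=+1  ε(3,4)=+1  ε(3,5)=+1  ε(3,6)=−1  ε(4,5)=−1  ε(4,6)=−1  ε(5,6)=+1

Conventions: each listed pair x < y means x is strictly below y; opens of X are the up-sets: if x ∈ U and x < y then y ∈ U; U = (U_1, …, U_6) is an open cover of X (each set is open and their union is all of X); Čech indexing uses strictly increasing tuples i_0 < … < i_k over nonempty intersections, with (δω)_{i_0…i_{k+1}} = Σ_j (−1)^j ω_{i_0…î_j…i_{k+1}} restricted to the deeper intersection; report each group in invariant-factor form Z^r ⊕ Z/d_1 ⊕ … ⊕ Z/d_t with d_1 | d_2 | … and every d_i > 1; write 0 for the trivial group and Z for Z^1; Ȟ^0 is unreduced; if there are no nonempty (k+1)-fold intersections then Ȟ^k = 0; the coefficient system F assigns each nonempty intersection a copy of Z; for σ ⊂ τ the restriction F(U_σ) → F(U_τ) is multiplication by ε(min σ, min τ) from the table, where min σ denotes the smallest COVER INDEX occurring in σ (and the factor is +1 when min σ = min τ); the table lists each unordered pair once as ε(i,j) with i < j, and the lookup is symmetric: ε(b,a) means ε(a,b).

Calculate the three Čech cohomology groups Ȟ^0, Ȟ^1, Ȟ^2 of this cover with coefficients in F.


nonempty overlaps:
  U12={t} U14={v} U15={w} U16={q} U23={s} U34={r} U56={u}
C dims 6,7; δ0: rk 6, SNF 1^5·2
degree 0: 6−6−0 = 0 → Ȟ^0 ≅ 0
degree 1: 7−0−6 = 1 plus torsion [2] → Ȟ^1 ≅ Z ⊕ Z/2
degree 2: 0−0−0 = 0 → Ȟ^2 ≅ 0

Ȟ^0(U;F) ≅ 0, Ȟ^1(U;F) ≅ Z ⊕ Z/2, Ȟ^2(U;F) ≅ 0


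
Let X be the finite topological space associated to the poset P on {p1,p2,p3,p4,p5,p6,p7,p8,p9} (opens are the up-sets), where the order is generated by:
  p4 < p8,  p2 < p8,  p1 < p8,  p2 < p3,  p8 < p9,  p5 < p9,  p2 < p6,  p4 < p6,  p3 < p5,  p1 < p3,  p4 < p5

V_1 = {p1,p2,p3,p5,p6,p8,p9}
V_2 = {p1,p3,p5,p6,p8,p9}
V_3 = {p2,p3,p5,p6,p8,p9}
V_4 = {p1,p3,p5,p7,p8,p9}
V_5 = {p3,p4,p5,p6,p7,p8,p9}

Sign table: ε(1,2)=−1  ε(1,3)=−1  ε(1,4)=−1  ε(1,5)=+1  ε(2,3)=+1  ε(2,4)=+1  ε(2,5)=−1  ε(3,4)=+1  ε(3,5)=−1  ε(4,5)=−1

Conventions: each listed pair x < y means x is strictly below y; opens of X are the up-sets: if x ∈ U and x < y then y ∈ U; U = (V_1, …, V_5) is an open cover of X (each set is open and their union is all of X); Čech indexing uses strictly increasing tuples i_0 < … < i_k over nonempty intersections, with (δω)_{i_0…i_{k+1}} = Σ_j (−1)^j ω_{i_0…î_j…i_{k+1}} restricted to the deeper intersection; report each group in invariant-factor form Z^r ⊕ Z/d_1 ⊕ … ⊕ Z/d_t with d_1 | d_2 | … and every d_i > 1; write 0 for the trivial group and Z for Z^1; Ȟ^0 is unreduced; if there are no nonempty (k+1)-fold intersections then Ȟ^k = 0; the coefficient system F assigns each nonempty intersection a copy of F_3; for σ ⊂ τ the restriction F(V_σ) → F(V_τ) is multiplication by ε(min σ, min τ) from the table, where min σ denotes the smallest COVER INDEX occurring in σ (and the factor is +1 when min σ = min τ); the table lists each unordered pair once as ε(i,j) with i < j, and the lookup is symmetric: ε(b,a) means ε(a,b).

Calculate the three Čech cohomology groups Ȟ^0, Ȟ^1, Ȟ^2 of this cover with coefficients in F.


Ȟ^0 ≅ Z/3, Ȟ^1 ≅ 0, Ȟ^2 ≅ 0

nonempty intersections:
  V12={p1,p3,p5,p6,p8,p9} V13={p2,p3,p5,p6,p8,p9} V14={p1,p3,p5,p8,p9} V15={p3,p5,p6,p8,p9} V23={p3,p5,p6,p8,p9} V24={p1,p3,p5,p8,p9} V25={p3,p5,p6,p8,p9} V34={p3,p5,p8,p9} V35={p3,p5,p6,p8,p9} V45={p3,p5,p7,p8,p9}
  V123={p3,p5,p6,p8,p9} V124={p1,p3,p5,p8,p9} V125={p3,p5,p6,p8,p9} V134={p3,p5,p8,p9} V135={p3,p5,p6,p8,p9} V145={p3,p5,p8,p9} V234={p3,p5,p8,p9} V235={p3,p5,p6,p8,p9} V245={p3,p5,p8,p9} V345={p3,p5,p8,p9}
  V1234={p3,p5,p8,p9} V1235={p3,p5,p6,p8,p9} V1245={p3,p5,p8,p9} V1345={p3,p5,p8,p9} V2345={p3,p5,p8,p9}
  V12345={p3,p5,p8,p9}
C dims 5,10,10,5; δ0: rk_F3 4; δ1: rk_F3 6; δ2: rk_F3 4
Ȟ^0: (5−4)−0=1 ⇒ Z/3
Ȟ^1: (10−6)−4=0 ⇒ 0
Ȟ^2: (10−4)−6=0 ⇒ 0


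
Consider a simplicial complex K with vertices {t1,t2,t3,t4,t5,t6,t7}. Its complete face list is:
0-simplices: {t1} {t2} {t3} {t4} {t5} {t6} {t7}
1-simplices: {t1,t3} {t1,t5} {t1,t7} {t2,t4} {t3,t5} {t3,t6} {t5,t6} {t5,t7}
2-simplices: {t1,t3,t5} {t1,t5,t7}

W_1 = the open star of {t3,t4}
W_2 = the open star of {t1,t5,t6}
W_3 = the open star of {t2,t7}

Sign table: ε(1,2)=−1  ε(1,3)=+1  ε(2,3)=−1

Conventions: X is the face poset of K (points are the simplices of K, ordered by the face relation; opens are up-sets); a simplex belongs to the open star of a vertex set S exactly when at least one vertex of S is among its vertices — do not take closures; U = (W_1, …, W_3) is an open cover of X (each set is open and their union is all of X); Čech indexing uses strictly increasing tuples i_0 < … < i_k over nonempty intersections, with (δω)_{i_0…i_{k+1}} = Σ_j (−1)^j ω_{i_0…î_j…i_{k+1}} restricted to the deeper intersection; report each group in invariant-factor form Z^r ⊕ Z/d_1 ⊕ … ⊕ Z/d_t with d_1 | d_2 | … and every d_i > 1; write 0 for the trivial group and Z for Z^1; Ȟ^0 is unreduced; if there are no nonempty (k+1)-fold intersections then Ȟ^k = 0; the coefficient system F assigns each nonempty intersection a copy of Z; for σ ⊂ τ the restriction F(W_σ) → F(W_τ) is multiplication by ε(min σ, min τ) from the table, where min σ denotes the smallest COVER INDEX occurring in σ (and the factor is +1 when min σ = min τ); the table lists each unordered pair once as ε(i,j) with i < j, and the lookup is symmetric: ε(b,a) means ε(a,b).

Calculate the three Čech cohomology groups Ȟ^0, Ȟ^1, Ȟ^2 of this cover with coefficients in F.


nonempty overlaps:
  W1={{t3},{t4},{t1,t3},{t2,t4},{t3,t5},{t3,t6},{t1,t3,t5}} W2={{t1},{t5},{t6},{t1,t3},{t1,t5},{t1,t7},{t3,t5},{t3,t6},{t5,t6},{t5,t7},{t1,t3,t5},{t1,t5,t7}} W3={{t2},{t7},{t1,t7},{t2,t4},{t5,t7},{t1,t5,t7}}
  W12={{t1,t3},{t3,t5},{t3,t6},{t1,t3,t5}} W13={{t2,t4}} W23={{t1,t7},{t5,t7},{t1,t5,t7}}
C dims 3,3; δ0: rk 2, SNF 1^2
degree 0: 3−2−0 = 1 → Ȟ^0 ≅ Z
degree 1: 3−0−2 = 1 → Ȟ^1 ≅ Z
degree 2: 0−0−0 = 0 → Ȟ^2 ≅ 0

Ȟ^0(U;F) ≅ Z, Ȟ^1(U;F) ≅ Z and Ȟ^2(U;F) ≅ 0


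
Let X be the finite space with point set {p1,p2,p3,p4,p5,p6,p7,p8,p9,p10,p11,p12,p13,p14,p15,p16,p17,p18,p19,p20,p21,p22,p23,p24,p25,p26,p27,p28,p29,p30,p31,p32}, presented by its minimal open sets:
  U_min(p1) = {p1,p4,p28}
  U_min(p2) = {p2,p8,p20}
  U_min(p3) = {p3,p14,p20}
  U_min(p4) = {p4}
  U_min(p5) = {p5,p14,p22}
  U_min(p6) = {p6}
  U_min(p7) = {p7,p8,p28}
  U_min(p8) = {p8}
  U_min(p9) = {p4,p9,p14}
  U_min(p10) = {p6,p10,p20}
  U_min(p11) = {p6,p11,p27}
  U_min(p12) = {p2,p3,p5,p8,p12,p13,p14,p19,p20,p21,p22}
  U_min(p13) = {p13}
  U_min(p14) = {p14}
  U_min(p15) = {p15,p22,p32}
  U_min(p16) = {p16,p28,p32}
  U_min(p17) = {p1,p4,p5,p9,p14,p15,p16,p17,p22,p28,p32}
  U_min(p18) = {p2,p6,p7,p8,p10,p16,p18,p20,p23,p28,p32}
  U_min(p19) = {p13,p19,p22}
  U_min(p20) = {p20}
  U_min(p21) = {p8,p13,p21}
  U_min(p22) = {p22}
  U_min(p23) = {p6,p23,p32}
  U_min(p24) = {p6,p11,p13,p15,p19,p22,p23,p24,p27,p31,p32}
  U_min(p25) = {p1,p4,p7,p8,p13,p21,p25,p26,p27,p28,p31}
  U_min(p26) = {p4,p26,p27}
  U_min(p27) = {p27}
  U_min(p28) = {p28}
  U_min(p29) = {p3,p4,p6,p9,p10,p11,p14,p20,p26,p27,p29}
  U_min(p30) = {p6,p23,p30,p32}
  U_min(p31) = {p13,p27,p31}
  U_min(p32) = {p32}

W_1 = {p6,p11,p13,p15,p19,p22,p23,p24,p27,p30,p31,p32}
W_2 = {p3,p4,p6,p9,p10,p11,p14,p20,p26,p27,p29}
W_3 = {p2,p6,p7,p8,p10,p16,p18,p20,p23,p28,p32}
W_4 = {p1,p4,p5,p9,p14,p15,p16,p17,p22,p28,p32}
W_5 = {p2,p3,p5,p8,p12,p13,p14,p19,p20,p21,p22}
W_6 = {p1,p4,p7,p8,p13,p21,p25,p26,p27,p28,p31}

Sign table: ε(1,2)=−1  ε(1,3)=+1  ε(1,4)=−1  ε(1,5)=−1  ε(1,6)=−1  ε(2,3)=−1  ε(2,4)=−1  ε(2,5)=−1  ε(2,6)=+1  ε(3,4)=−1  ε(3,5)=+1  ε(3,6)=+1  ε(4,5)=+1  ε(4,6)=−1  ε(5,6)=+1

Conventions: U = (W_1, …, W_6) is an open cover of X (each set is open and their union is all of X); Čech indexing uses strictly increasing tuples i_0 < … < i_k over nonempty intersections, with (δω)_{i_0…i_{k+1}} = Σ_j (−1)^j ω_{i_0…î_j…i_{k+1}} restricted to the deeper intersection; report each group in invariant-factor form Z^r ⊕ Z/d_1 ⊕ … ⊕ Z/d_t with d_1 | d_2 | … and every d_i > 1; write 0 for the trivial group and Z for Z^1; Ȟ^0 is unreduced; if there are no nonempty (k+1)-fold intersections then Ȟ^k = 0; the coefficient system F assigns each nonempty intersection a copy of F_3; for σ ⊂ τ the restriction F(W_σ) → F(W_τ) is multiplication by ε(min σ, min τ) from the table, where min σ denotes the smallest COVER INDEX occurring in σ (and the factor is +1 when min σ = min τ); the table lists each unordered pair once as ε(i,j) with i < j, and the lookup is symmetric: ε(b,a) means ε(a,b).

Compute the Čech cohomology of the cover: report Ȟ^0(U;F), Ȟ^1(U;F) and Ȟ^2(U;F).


nonempty overlaps:
  W12={p6,p11,p27} W13={p6,p23,p32} W14={p15,p22,p32} W15={p13,p19,p22} W16={p13,p27,p31} W23={p6,p10,p20} W24={p4,p9,p14} W25={p3,p14,p20} W26={p4,p26,p27} W34={p16,p28,p32} W35={p2,p8,p20} W36={p7,p8,p28} W45={p5,p14,p22} W46={p1,p4,p28} W56={p8,p13,p21}
  W123={p6} W126={p27} W134={p32} W145={p22} W156={p13} W235={p20} W245={p14} W246={p4} W346={p28} W356={p8}
C dims 6,15,10; δ0: rk_F3 6; δ1: rk_F3 9
degree 0: 6−6−0 = 0 → Ȟ^0 ≅ 0
degree 1: 15−9−6 = 0 → Ȟ^1 ≅ 0
degree 2: 10−0−9 = 1 → Ȟ^2 ≅ Z/3

Ȟ^0(U;F) ≅ 0; Ȟ^1(U;F) ≅ 0; Ȟ^2(U;F) ≅ Z/3


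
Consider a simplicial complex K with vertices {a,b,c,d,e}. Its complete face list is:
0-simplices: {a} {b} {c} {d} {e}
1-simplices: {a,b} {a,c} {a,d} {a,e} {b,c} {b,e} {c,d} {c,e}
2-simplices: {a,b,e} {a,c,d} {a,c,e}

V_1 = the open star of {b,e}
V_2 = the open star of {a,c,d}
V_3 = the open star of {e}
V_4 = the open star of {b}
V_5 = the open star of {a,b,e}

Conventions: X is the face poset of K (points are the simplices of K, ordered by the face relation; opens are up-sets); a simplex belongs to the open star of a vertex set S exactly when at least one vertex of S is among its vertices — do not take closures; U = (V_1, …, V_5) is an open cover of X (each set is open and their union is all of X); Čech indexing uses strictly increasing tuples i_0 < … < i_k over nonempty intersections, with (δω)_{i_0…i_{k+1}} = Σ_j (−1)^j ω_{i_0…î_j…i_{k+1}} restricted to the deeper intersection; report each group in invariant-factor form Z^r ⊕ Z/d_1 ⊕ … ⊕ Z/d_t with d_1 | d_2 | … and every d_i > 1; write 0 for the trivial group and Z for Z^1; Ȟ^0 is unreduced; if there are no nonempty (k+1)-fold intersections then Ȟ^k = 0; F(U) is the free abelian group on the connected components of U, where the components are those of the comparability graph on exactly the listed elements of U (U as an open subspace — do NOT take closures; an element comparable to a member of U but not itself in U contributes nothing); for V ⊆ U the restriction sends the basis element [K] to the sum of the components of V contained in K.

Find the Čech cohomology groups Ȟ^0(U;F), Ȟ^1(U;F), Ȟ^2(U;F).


Ȟ^0(U;F) ≅ Z, Ȟ^1(U;F) ≅ Z and Ȟ^2(U;F) ≅ 0

nerve of the cover:
  V1={{b},{e},{a,b},{a,e},{b,c},{b,e},{c,e},{a,b,e},{a,c,e}} V2={{a},{c},{d},{a,b},{a,c},{a,d},{a,e},{b,c},{c,d},{c,e},{a,b,e},{a,c,d},{a,c,e}} V3={{e},{a,e},{b,e},{c,e},{a,b,e},{a,c,e}} V4={{b},{a,b},{b,c},{b,e},{a,b,e}} V5={{a},{b},{e},{a,b},{a,c},{a,d},{a,e},{b,c},{b,e},{c,e},{a,b,e},{a,c,d},{a,c,e}}
  V12={{a,b},{a,e},{b,c},{c,e},{a,b,e},{a,c,e}} V13={{e},{a,e},{b,e},{c,e},{a,b,e},{a,c,e}} V14={{b},{a,b},{b,c},{b,e},{a,b,e}} V15={{b},{e},{a,b},{a,e},{b,c},{b,e},{c,e},{a,b,e},{a,c,e}} V23={{a,e},{c,e},{a,b,e},{a,c,e}} V24={{a,b},{b,c},{a,b,e}} V25={{a},{a,b},{a,c},{a,d},{a,e},{b,c},{c,e},{a,b,e},{a,c,d},{a,c,e}} V34={{b,e},{a,b,e}} V35={{e},{a,e},{b,e},{c,e},{a,b,e},{a,c,e}} V45={{b},{a,b},{b,c},{b,e},{a,b,e}}
  V123={{a,e},{c,e},{a,b,e},{a,c,e}} V124={{a,b},{b,c},{a,b,e}} V125={{a,b},{a,e},{b,c},{c,e},{a,b,e},{a,c,e}} V134={{b,e},{a,b,e}} V135={{e},{a,e},{b,e},{c,e},{a,b,e},{a,c,e}} V145={{b},{a,b},{b,c},{b,e},{a,b,e}} V234={{a,b,e}} V235={{a,e},{c,e},{a,b,e},{a,c,e}} V245={{a,b},{b,c},{a,b,e}} V345={{b,e},{a,b,e}}
  V1234={{a,b,e}} V1235={{a,e},{c,e},{a,b,e},{a,c,e}} V1245={{a,b},{b,c},{a,b,e}} V1345={{b,e},{a,b,e}} V2345={{a,b,e}}
  V12345={{a,b,e}}
components per intersection:
  V1: {{b},{e},{a,b},{a,e},{b,c},{b,e},{c,e},{a,b,e},{a,c,e}}
  V2: {{a},{c},{d},{a,b},{a,c},{a,d},{a,e},{b,c},{c,d},{c,e},{a,b,e},{a,c,d},{a,c,e}}
  V3: {{e},{a,e},{b,e},{c,e},{a,b,e},{a,c,e}}
  V4: {{b},{a,b},{b,c},{b,e},{a,b,e}}
  V5: {{a},{b},{e},{a,b},{a,c},{a,d},{a,e},{b,c},{b,e},{c,e},{a,b,e},{a,c,d},{a,c,e}}
  V12: {{a,b},{a,e},{c,e},{a,b,e},{a,c,e}} {{b,c}}
  V13: {{e},{a,e},{b,e},{c,e},{a,b,e},{a,c,e}}
  V14: {{b},{a,b},{b,c},{b,e},{a,b,e}}
  V15: {{b},{e},{a,b},{a,e},{b,c},{b,e},{c,e},{a,b,e},{a,c,e}}
  V23: {{a,e},{c,e},{a,b,e},{a,c,e}}
  V24: {{a,b},{a,b,e}} {{b,c}}
  V25: {{a},{a,b},{a,c},{a,d},{a,e},{c,e},{a,b,e},{a,c,d},{a,c,e}} {{b,c}}
  V34: {{b,e},{a,b,e}}
  V35: {{e},{a,e},{b,e},{c,e},{a,b,e},{a,c,e}}
  V45: {{b},{a,b},{b,c},{b,e},{a,b,e}}
  V123: {{a,e},{c,e},{a,b,e},{a,c,e}}
  V124: {{a,b},{a,b,e}} {{b,c}}
  V125: {{a,b},{a,e},{c,e},{a,b,e},{a,c,e}} {{b,c}}
  V134: {{b,e},{a,b,e}}
  V135: {{e},{a,e},{b,e},{c,e},{a,b,e},{a,c,e}}
  V145: {{b},{a,b},{b,c},{b,e},{a,b,e}}
  V234: {{a,b,e}}
  V235: {{a,e},{c,e},{a,b,e},{a,c,e}}
  V245: {{a,b},{a,b,e}} {{b,c}}
  V345: {{b,e},{a,b,e}}
  V1234: {{a,b,e}}
  V1235: {{a,e},{c,e},{a,b,e},{a,c,e}}
  V1245: {{a,b},{a,b,e}} {{b,c}}
  V1345: {{b,e},{a,b,e}}
  V2345: {{a,b,e}}
  V12345: {{a,b,e}}
C dims 5,13,13,6; δ0: rk 4, SNF 1^4; δ1: rk 8, SNF 1^8; δ2: rk 5, SNF 1^5
Ȟ^0 = (5 − 4) − 0 = 1, so Ȟ^0 ≅ Z
Ȟ^1 = (13 − 8) − 4 = 1, so Ȟ^1 ≅ Z
Ȟ^2 = (13 − 5) − 8 = 0, so Ȟ^2 ≅ 0


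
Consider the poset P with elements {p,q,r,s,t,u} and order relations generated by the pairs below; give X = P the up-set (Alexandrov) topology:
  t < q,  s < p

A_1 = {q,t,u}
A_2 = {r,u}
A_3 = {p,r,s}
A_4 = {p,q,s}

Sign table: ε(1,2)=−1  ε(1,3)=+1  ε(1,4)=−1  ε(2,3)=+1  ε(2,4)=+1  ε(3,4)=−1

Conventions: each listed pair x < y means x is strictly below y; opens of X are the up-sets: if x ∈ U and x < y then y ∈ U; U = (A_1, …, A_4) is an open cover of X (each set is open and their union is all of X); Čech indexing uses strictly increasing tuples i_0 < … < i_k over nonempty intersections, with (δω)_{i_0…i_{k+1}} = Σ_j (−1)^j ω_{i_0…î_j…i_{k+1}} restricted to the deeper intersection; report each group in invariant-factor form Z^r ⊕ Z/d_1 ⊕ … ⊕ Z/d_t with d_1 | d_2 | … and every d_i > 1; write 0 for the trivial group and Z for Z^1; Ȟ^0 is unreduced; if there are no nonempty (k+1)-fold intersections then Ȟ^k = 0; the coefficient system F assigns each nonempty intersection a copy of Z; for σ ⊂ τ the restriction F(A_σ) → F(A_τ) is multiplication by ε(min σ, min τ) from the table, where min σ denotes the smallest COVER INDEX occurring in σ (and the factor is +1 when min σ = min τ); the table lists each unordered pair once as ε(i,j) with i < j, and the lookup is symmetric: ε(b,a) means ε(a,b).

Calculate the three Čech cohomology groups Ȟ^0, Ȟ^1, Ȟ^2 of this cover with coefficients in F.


Ȟ^0 = 0, Ȟ^1 = Z/2, Ȟ^2 = 0

nonempty intersections:
  A12={u} A14={q} A23={r} A34={p,s}
C dims 4,4; δ0: rk 4, SNF 1^3·2
Ȟ^0: (4−4)−0=0 ⇒ 0
Ȟ^1: (4−0)−4=0 plus torsion [2] ⇒ Z/2
Ȟ^2: (0−0)−0=0 ⇒ 0


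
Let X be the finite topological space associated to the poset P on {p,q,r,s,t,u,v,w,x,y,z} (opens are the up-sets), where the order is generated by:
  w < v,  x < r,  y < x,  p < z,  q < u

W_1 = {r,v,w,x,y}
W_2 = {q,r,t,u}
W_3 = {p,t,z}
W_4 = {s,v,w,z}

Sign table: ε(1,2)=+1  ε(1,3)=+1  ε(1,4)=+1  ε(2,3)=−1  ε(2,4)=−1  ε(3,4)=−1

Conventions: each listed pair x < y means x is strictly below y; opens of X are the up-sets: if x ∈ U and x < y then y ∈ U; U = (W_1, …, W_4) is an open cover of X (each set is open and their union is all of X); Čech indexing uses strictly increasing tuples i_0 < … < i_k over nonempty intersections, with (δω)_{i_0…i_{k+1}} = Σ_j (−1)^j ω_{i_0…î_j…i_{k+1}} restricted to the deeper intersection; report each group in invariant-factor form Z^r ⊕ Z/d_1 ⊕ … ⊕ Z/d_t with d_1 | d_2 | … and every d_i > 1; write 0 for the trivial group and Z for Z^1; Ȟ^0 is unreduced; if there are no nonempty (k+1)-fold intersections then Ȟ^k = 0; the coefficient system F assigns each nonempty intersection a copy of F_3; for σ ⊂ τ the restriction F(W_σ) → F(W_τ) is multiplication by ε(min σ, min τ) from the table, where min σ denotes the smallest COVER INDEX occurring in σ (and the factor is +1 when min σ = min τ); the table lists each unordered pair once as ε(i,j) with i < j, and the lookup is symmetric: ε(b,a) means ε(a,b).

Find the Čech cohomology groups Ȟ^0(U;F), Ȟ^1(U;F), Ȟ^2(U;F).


cover nerve:
  W12={r} W14={v,w} W23={t} W34={z}
C dims 4,4; δ0: rk_F3 3
Ȟ^0: (4−3)−0=1 ⇒ Z/3
Ȟ^1: (4−0)−3=1 ⇒ Z/3
Ȟ^2: (0−0)−0=0 ⇒ 0

Ȟ^0(U;F) ≅ Z/3, Ȟ^1(U;F) ≅ Z/3 and Ȟ^2(U;F) ≅ 0


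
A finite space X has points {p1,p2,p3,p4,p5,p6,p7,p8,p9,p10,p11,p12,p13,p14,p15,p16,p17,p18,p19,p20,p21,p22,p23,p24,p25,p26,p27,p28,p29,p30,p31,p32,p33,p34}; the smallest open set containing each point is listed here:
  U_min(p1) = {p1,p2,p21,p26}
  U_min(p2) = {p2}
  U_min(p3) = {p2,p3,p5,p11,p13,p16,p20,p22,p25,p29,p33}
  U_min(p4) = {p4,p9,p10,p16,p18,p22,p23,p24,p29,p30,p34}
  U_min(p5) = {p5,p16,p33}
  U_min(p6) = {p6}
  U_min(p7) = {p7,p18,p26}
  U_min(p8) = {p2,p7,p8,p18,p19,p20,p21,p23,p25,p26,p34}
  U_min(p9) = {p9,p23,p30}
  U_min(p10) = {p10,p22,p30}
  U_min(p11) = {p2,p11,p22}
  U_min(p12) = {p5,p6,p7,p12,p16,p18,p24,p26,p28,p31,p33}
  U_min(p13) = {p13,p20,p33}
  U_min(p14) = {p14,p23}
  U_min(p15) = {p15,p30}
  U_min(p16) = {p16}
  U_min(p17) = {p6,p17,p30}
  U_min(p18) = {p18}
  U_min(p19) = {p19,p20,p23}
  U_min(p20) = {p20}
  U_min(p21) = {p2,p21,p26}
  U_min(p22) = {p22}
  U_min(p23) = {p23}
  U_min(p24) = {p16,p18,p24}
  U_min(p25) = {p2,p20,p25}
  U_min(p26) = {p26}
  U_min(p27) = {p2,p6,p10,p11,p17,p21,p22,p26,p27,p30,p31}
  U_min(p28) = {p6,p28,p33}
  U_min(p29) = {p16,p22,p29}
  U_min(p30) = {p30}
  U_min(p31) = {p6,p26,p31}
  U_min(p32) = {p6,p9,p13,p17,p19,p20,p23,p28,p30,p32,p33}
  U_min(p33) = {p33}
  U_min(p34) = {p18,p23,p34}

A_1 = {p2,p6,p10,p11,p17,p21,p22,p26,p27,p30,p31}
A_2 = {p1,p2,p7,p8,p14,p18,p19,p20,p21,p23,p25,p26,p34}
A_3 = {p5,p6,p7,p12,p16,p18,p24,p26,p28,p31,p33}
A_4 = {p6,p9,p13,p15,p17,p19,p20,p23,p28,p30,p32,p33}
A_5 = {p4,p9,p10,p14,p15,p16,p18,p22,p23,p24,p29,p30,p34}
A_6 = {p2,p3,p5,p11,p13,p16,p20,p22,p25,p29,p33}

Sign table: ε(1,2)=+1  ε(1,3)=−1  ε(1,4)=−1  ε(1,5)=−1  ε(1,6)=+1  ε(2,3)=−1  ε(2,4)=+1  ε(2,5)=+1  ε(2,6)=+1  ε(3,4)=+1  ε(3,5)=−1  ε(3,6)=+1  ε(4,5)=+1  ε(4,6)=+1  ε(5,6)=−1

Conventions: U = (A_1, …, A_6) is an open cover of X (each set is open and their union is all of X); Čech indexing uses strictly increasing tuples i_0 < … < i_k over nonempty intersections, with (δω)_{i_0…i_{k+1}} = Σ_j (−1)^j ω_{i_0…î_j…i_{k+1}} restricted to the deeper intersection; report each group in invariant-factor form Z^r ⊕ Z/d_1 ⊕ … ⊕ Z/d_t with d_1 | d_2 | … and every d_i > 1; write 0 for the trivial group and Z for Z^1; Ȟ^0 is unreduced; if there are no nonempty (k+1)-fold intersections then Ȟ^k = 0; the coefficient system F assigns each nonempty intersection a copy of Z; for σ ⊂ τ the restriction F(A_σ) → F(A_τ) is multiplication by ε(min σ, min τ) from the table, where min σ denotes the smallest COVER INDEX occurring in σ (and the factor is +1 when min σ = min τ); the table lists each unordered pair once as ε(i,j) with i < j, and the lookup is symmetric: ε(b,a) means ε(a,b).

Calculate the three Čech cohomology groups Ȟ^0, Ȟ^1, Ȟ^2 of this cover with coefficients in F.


nonempty intersections:
  A12={p2,p21,p26} A13={p6,p26,p31} A14={p6,p17,p30} A15={p10,p22,p30} A16={p2,p11,p22} A23={p7,p18,p26} A24={p19,p20,p23} A25={p14,p18,p23,p34} A26={p2,p20,p25} A34={p6,p28,p33} A35={p16,p18,p24} A36={p5,p16,p33} A45={p9,p15,p23,p30} A46={p13,p20,p33} A56={p16,p22,p29}
  A123={p26} A126={p2} A134={p6} A145={p30} A156={p22} A235={p18} A245={p23} A246={p20} A346={p33} A356={p16}
C dims 6,15,10; δ0: rk 6, SNF 1^5·2; δ1: rk 9, SNF 1^9
Ȟ^0: (6−6)−0=0 ⇒ 0
Ȟ^1: (15−9)−6=0 plus torsion [2] ⇒ Z/2
Ȟ^2: (10−0)−9=1 ⇒ Z

Ȟ^0(U;F) ≅ 0; Ȟ^1(U;F) ≅ Z/2; Ȟ^2(U;F) ≅ Z


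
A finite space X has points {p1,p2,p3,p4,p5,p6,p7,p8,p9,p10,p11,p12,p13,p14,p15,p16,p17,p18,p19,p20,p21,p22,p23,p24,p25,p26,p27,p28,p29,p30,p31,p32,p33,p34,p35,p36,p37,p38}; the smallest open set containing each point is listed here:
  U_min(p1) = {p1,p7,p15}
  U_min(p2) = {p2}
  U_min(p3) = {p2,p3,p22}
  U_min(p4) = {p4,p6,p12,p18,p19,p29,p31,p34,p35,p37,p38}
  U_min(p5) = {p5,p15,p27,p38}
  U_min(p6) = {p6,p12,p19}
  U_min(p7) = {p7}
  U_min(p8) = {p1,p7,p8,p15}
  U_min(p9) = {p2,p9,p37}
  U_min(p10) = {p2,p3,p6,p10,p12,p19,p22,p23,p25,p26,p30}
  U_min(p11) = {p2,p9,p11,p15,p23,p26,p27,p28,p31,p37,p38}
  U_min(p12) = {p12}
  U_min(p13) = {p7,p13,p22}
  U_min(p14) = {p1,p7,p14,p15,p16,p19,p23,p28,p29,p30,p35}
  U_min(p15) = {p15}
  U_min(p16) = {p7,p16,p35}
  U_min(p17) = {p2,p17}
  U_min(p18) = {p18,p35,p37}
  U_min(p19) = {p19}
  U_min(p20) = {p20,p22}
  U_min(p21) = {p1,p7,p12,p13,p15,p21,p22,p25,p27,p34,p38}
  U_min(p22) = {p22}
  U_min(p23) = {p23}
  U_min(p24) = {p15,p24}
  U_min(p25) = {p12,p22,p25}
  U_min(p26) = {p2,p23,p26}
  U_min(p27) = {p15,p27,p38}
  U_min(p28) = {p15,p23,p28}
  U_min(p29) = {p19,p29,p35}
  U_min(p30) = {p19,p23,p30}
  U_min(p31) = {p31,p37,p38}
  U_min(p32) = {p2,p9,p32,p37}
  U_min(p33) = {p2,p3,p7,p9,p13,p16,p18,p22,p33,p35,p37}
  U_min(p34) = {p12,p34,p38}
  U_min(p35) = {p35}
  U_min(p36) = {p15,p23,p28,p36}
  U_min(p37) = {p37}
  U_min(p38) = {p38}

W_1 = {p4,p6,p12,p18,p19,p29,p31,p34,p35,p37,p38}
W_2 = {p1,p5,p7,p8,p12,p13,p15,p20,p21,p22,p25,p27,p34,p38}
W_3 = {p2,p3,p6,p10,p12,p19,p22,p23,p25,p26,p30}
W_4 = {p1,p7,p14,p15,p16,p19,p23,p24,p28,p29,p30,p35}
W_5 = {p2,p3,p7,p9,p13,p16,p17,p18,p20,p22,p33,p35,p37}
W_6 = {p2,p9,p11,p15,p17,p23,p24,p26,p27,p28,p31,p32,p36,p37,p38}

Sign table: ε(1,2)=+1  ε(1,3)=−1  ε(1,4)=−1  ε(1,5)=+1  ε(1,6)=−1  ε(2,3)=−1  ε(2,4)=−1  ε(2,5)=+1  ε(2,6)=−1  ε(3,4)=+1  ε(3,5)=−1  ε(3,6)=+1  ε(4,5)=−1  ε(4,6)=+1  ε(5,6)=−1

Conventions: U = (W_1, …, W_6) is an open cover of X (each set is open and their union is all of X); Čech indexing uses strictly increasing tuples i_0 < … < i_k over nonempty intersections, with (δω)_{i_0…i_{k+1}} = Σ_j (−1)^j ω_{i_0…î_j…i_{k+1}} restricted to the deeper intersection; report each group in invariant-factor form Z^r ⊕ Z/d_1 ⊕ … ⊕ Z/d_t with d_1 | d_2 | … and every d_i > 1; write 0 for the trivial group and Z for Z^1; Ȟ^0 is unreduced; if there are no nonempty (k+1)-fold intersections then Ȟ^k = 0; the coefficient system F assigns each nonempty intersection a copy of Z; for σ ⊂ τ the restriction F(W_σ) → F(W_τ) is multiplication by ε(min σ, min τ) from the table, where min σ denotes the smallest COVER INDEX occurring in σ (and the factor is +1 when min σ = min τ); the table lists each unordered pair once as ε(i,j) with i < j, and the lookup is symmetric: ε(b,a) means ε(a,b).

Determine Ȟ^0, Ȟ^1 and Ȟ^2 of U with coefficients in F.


intersection data:
  W12={p12,p34,p38} W13={p6,p12,p19} W14={p19,p29,p35} W15={p18,p35,p37} W16={p31,p37,p38} W23={p12,p22,p25} W24={p1,p7,p15} W25={p7,p13,p20,p22} W26={p15,p27,p38} W34={p19,p23,p30} W35={p2,p3,p22} W36={p2,p23,p26} W45={p7,p16,p35} W46={p15,p23,p24,p28} W56={p2,p9,p17,p37}
  W123={p12} W126={p38} W134={p19} W145={p35} W156={p37} W235={p22} W245={p7} W246={p15} W346={p23} W356={p2}
C dims 6,15,10; δ0: rk 5, SNF 1^5; δ1: rk 10, SNF 1^9·2
Ȟ^0 = (6 − 5) − 0 = 1, so Ȟ^0 ≅ Z
Ȟ^1 = (15 − 10) − 5 = 0, so Ȟ^1 ≅ 0
Ȟ^2 = (10 − 0) − 10 = 0 plus torsion [2], so Ȟ^2 ≅ Z/2

Ȟ^0 ≅ Z, Ȟ^1 ≅ 0, Ȟ^2 ≅ Z/2


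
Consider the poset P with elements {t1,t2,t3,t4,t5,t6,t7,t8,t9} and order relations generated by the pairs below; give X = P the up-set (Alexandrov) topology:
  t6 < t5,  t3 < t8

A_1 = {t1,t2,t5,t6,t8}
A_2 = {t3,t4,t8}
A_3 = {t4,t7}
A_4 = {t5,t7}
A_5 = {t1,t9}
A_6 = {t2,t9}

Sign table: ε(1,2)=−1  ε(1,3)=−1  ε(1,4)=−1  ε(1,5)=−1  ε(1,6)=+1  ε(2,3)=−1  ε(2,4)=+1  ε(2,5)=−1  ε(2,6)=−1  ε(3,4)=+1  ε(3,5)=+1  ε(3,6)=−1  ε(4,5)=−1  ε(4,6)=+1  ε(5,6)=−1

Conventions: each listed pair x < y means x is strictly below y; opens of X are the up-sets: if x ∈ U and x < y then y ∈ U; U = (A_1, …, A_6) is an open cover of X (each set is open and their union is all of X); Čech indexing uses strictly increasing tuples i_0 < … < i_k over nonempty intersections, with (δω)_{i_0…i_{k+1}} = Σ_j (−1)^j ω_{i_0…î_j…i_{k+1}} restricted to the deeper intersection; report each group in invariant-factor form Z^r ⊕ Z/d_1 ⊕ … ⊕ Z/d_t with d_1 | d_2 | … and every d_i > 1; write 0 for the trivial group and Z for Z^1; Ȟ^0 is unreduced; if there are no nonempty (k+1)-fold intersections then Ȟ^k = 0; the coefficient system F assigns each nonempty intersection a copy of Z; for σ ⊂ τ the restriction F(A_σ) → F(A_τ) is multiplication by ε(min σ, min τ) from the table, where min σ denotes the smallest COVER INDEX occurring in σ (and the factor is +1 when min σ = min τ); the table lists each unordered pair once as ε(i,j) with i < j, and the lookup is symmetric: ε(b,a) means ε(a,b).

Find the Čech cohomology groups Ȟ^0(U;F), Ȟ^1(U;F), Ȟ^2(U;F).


cover nerve:
  A12={t8} A14={t5} A15={t1} A16={t2} A23={t4} A34={t7} A56={t9}
C dims 6,7; δ0: rk 6, SNF 1^5·2
Ȟ^0: (6−6)−0=0 ⇒ 0
Ȟ^1: (7−0)−6=1 plus torsion [2] ⇒ Z ⊕ Z/2
Ȟ^2: (0−0)−0=0 ⇒ 0

Ȟ^0 = 0, Ȟ^1 = Z ⊕ Z/2 and Ȟ^2 = 0


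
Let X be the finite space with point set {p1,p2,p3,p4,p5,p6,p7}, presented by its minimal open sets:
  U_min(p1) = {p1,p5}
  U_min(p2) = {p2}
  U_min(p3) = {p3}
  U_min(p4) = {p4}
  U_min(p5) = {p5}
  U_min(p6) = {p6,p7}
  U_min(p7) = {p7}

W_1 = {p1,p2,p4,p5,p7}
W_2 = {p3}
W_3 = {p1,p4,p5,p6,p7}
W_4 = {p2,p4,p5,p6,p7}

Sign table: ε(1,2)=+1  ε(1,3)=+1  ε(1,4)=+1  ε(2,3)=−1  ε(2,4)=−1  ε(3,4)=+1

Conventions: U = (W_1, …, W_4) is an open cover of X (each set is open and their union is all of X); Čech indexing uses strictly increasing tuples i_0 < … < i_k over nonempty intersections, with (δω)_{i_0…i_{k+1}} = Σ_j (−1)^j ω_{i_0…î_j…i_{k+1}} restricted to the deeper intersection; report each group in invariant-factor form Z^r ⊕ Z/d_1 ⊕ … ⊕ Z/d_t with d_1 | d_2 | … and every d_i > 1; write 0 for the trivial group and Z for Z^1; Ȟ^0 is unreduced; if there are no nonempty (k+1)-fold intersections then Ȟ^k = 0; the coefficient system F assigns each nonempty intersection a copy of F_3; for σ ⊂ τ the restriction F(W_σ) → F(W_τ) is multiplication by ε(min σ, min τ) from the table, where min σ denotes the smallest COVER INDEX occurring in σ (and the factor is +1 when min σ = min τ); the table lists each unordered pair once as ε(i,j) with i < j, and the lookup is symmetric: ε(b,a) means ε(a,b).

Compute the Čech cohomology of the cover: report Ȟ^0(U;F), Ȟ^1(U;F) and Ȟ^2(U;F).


Ȟ^0 = Z/3 ⊕ Z/3,  Ȟ^1 = 0,  Ȟ^2 = 0

nonempty intersections:
  W13={p1,p4,p5,p7} W14={p2,p4,p5,p7} W34={p4,p5,p6,p7}
  W134={p4,p5,p7}
C dims 4,3,1; δ0: rk_F3 2; δ1: rk_F3 1
Ȟ^0: (4−2)−0=2 ⇒ Z/3 ⊕ Z/3
Ȟ^1: (3−1)−2=0 ⇒ 0
Ȟ^2: (1−0)−1=0 ⇒ 0


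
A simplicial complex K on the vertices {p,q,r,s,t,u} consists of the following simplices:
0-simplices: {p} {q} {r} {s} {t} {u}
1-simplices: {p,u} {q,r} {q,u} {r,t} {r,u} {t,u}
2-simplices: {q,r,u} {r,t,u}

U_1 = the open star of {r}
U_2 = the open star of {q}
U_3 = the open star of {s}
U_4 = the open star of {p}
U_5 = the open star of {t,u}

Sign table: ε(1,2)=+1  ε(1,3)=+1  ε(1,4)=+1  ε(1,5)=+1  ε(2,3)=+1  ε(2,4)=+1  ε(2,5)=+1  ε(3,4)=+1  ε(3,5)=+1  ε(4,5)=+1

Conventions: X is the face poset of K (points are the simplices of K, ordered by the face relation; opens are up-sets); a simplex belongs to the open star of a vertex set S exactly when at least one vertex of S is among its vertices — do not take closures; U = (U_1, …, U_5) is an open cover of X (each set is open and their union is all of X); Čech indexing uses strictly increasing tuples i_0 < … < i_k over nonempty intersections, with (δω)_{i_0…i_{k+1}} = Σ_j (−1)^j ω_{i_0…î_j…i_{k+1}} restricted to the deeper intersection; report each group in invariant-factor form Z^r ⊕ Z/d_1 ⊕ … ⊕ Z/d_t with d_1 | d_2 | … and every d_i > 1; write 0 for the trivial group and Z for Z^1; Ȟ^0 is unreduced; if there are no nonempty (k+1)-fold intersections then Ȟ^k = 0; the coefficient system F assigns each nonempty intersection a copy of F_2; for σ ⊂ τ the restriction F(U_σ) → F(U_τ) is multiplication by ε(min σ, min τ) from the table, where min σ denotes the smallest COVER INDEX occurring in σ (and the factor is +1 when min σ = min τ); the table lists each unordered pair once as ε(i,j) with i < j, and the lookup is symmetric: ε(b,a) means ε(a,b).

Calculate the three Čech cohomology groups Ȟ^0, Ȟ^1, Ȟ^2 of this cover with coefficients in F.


Ȟ^0 ≅ Z/2 ⊕ Z/2, Ȟ^1 ≅ 0, Ȟ^2 ≅ 0

nerve simplices:
  U1={{r},{q,r},{r,t},{r,u},{q,r,u},{r,t,u}} U2={{q},{q,r},{q,u},{q,r,u}} U3={{s}} U4={{p},{p,u}} U5={{t},{u},{p,u},{q,u},{r,t},{r,u},{t,u},{q,r,u},{r,t,u}}
  U12={{q,r},{q,r,u}} U15={{r,t},{r,u},{q,r,u},{r,t,u}} U25={{q,u},{q,r,u}} U45={{p,u}}
  U125={{q,r,u}}
C dims 5,4,1; δ0: rk_F2 3; δ1: rk_F2 1
degree 0: 5−3−0 = 2 → Ȟ^0 ≅ Z/2 ⊕ Z/2
degree 1: 4−1−3 = 0 → Ȟ^1 ≅ 0
degree 2: 1−0−1 = 0 → Ȟ^2 ≅ 0


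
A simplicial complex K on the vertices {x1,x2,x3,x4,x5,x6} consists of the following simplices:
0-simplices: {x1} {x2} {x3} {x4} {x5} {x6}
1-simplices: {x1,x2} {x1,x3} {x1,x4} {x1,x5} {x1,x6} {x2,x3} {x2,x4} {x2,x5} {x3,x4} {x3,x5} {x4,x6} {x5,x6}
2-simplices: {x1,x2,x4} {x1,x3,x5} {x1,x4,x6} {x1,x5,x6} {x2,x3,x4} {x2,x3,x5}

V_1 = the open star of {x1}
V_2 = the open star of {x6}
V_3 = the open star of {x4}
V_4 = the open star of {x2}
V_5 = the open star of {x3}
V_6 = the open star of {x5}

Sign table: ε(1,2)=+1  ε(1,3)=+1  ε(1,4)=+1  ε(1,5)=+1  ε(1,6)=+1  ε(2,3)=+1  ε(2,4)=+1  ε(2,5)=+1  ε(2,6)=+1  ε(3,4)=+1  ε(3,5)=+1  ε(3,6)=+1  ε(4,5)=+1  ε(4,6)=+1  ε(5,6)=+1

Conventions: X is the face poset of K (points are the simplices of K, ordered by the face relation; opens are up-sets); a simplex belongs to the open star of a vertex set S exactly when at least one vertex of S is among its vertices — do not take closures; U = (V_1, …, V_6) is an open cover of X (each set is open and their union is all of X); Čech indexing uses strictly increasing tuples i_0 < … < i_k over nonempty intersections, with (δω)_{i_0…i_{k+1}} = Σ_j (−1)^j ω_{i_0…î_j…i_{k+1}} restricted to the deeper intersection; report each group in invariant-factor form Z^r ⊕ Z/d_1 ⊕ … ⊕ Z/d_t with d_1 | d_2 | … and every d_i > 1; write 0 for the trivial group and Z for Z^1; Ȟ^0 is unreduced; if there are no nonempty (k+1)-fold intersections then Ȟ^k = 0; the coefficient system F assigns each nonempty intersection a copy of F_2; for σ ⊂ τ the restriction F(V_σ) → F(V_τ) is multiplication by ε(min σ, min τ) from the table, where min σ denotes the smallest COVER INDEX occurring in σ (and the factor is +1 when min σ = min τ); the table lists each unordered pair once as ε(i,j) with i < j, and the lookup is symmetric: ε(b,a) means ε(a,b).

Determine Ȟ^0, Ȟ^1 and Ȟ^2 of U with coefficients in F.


cover nerve:
  V1={{x1},{x1,x2},{x1,x3},{x1,x4},{x1,x5},{x1,x6},{x1,x2,x4},{x1,x3,x5},{x1,x4,x6},{x1,x5,x6}} V2={{x6},{x1,x6},{x4,x6},{x5,x6},{x1,x4,x6},{x1,x5,x6}} V3={{x4},{x1,x4},{x2,x4},{x3,x4},{x4,x6},{x1,x2,x4},{x1,x4,x6},{x2,x3,x4}} V4={{x2},{x1,x2},{x2,x3},{x2,x4},{x2,x5},{x1,x2,x4},{x2,x3,x4},{x2,x3,x5}} V5={{x3},{x1,x3},{x2,x3},{x3,x4},{x3,x5},{x1,x3,x5},{x2,x3,x4},{x2,x3,x5}} V6={{x5},{x1,x5},{x2,x5},{x3,x5},{x5,x6},{x1,x3,x5},{x1,x5,x6},{x2,x3,x5}}
  V12={{x1,x6},{x1,x4,x6},{x1,x5,x6}} V13={{x1,x4},{x1,x2,x4},{x1,x4,x6}} V14={{x1,x2},{x1,x2,x4}} V15={{x1,x3},{x1,x3,x5}} V16={{x1,x5},{x1,x3,x5},{x1,x5,x6}} V23={{x4,x6},{x1,x4,x6}} V26={{x5,x6},{x1,x5,x6}} V34={{x2,x4},{x1,x2,x4},{x2,x3,x4}} V35={{x3,x4},{x2,x3,x4}} V45={{x2,x3},{x2,x3,x4},{x2,x3,x5}} V46={{x2,x5},{x2,x3,x5}} V56={{x3,x5},{x1,x3,x5},{x2,x3,x5}}
  V123={{x1,x4,x6}} V126={{x1,x5,x6}} V134={{x1,x2,x4}} V156={{x1,x3,x5}} V345={{x2,x3,x4}} V456={{x2,x3,x5}}
C dims 6,12,6; δ0: rk_F2 5; δ1: rk_F2 6
Ȟ^0: (6−5)−0=1 ⇒ Z/2
Ȟ^1: (12−6)−5=1 ⇒ Z/2
Ȟ^2: (6−0)−6=0 ⇒ 0

Ȟ^0 ≅ Z/2,  Ȟ^1 ≅ Z/2,  Ȟ^2 ≅ 0


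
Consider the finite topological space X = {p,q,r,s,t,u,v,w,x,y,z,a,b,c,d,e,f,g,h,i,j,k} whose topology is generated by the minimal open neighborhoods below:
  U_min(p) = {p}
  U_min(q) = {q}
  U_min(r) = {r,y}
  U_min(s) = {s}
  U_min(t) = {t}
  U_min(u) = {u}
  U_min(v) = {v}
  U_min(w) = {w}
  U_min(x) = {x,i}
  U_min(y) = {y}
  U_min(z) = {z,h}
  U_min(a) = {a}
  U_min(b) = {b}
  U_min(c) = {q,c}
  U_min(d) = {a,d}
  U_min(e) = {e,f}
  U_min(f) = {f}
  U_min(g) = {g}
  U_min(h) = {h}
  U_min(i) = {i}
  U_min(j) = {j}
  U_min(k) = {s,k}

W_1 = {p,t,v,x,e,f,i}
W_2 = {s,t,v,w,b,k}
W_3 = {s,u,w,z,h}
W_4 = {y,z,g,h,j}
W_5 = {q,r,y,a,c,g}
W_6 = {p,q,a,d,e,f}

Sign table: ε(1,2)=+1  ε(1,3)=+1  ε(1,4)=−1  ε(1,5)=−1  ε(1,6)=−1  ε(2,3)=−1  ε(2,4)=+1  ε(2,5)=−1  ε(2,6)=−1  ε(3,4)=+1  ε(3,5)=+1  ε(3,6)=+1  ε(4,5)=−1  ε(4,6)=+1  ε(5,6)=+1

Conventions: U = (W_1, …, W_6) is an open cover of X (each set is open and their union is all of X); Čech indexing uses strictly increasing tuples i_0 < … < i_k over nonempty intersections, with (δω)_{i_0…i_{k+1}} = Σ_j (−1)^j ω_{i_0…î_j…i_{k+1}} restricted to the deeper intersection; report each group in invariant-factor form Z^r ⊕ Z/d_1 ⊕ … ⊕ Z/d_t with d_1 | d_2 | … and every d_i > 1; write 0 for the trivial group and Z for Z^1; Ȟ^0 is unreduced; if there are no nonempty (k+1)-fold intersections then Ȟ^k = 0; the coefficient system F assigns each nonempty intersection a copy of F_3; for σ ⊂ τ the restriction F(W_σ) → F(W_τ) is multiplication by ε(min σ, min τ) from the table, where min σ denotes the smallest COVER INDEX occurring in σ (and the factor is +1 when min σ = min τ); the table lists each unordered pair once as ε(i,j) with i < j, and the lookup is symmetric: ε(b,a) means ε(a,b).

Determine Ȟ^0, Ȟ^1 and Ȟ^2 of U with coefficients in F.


nonempty overlaps:
  W12={t,v} W16={p,e,f} W23={s,w} W34={z,h} W45={y,g} W56={q,a}
C dims 6,6; δ0: rk_F3 6
degree 0: 6−6−0 = 0 → Ȟ^0 ≅ 0
degree 1: 6−0−6 = 0 → Ȟ^1 ≅ 0
degree 2: 0−0−0 = 0 → Ȟ^2 ≅ 0

Ȟ^0 = 0; Ȟ^1 = 0; Ȟ^2 = 0
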